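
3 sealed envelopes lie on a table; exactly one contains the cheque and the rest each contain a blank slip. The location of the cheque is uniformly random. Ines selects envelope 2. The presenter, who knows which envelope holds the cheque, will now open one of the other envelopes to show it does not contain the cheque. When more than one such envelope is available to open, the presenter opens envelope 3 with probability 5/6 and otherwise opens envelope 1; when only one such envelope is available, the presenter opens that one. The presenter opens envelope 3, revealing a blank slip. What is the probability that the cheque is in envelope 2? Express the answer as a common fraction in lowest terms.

Apply Bayes' rule, conditioning on where the cheque actually is.
If it is in envelope 1 (prior 1/3): only envelope 3 is available, probability 1; weight (1/3)·1 = 1/3.
If it is in envelope 2 (prior 1/3): envelope 3 is available, opened with probability 5/6; weight (1/3)·(5/6) = 5/18.
If it is in envelope 3 (prior 1/3): the presenter opened envelope 3, so this case is ruled out; weight (1/3)·0 = 0.
The weights sum to 11/18.
So P(the cheque in envelope 2 | the presenter opened envelope 3) = (5/18) / (11/18) = 5/11.

5/11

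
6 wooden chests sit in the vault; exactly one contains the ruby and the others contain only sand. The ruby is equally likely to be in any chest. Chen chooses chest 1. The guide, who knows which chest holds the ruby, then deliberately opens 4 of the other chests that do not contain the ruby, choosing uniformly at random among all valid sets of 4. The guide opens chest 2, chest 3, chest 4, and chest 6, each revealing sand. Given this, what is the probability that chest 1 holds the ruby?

Consider each possible location of the ruby in turn.
If it is in chest 1 (prior 1/6): the guide has 5 equally likely choices, so probability 1/5; weight (1/6)·(1/5) = 1/30.
If it is in any of chests 2, 3, 4, and 6 (prior 1/6 each): that chest was opened and seen not to hold the prize — ruled out; weight (1/6)·0 = 0 each.
If it is in chest 5 (prior 1/6): the guide has no choice, probability 1; weight (1/6)·1 = 1/6.
The weights sum to 1/5.
So P(the ruby in chest 1 | the guide opened chest 2, chest 3, chest 4, and chest 6) = (1/30) / (1/5) = 1/6.

1/6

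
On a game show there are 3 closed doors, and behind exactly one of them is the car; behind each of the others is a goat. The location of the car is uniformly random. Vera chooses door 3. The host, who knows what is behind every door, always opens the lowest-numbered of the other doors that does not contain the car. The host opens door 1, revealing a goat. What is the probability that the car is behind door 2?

Condition on the true location of the car.
If it is behind door 1 (prior 1/3): the host opened door 1, so this case is ruled out; weight (1/3)·0 = 0.
If it is behind either of doors 2 and 3 (prior 1/3 each): door 1 is the lowest-numbered option available, probability 1; weight (1/3)·1 = 1/3 each.
The weights sum to 2/3.
So P(the car behind door 2 | the host opened door 1) = (1/3) / (2/3) = 1/2.

1/2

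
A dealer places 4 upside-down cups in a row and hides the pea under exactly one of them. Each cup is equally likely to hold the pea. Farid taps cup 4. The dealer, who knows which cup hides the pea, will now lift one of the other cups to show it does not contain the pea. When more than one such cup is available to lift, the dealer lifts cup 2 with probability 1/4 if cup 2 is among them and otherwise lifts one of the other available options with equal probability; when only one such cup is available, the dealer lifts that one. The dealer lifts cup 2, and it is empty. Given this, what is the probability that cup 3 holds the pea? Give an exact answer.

Condition on the true location of the pea.
If it is under any of cups 1, 3, and 4 (prior 1/4 each): cup 2 is available, opened with probability 1/4; weight (1/4)·(1/4) = 1/16 each.
If it is under cup 2 (prior 1/4): the dealer opened cup 2, so this case is ruled out; weight (1/4)·0 = 0.
The weights sum to 3/16.
So P(the pea under cup 3 | the dealer opened cup 2) = (1/16) / (3/16) = 1/3.

1/3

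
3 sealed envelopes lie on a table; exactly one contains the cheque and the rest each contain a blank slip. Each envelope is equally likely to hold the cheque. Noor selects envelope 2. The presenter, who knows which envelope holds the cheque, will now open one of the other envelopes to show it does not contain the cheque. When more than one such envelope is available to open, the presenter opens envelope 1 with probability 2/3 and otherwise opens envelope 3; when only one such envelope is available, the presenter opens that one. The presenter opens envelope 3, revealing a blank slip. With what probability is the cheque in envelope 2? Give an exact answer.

Consider each possible location of the cheque in turn.
If it is in envelope 1 (prior 1/3): only envelope 3 is available, probability 1; weight (1/3)·1 = 1/3.
If it is in envelope 2 (prior 1/3): envelope 1 is available but not opened, probability 1/3; weight (1/3)·(1/3) = 1/9.
If it is in envelope 3 (prior 1/3): the presenter opened envelope 3, so this case is ruled out; weight (1/3)·0 = 0.
The weights sum to 4/9.
So P(the cheque in envelope 2 | the presenter opened envelope 3) = (1/9) / (4/9) = 1/4.

1/4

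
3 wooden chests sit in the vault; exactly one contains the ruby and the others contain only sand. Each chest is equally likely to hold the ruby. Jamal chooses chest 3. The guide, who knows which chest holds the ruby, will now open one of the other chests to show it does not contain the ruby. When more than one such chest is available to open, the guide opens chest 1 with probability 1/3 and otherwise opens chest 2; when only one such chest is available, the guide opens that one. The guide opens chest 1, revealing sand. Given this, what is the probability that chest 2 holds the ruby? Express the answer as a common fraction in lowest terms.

Apply Bayes' rule, conditioning on where the ruby actually is.
If it is in chest 1 (prior 1/3): the guide opened chest 1, so this case is ruled out; weight (1/3)·0 = 0.
If it is in chest 2 (prior 1/3): only chest 1 is available, probability 1; weight (1/3)·1 = 1/3.
If it is in chest 3 (prior 1/3): chest 1 is available, opened with probability 1/3; weight (1/3)·(1/3) = 1/9.
The weights sum to 4/9.
So P(the ruby in chest 2 | the guide opened chest 1) = (1/3) / (4/9) = 3/4.

3/4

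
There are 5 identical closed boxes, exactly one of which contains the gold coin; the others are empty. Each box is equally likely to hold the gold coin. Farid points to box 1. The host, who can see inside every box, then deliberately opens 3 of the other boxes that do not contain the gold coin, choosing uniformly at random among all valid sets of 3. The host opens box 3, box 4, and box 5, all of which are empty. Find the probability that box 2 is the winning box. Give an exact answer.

Consider each possible location of the gold coin in turn.
If it is in box 1 (prior 1/5): the host has 4 equally likely choices, so probability 1/4; weight (1/5)·(1/4) = 1/20.
If it is in box 2 (prior 1/5): the host has no choice, probability 1; weight (1/5)·1 = 1/5.
If it is in any of boxes 3, 4, and 5 (prior 1/5 each): that box was opened and seen not to hold the prize — ruled out; weight (1/5)·0 = 0 each.
The weights sum to 1/4.
So P(the gold coin in box 2 | the host opened box 3, box 4, and box 5) = (1/5) / (1/4) = 4/5.

4/5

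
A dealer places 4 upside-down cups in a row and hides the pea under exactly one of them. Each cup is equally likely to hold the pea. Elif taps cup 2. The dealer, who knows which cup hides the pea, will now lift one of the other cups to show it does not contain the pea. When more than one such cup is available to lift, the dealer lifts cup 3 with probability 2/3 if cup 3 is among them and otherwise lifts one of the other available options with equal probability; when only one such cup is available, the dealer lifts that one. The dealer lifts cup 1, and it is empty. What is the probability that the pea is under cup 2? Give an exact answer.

1/6

Apply Bayes' rule, conditioning on where the pea actually is.
If it is under cup 1 (prior 1/4): the dealer opened cup 1, so this case is ruled out; weight (1/4)·0 = 0.
If it is under cup 2 (prior 1/4): cup 3 is available but not opened; cup 1 gets probability (1 − 2/3)/2 = 1/6; weight (1/4)·(1/6) = 1/24.
If it is under cup 3 (prior 1/4): cup 3 holds the prize so is unavailable; the dealer chooses uniformly among the 2 others, probability 1/2; weight (1/4)·(1/2) = 1/8.
If it is under cup 4 (prior 1/4): cup 3 is available but not opened, probability 1/3; weight (1/4)·(1/3) = 1/12.
The weights sum to 1/4.
So P(the pea under cup 2 | the dealer opened cup 1) = (1/24) / (1/4) = 1/6.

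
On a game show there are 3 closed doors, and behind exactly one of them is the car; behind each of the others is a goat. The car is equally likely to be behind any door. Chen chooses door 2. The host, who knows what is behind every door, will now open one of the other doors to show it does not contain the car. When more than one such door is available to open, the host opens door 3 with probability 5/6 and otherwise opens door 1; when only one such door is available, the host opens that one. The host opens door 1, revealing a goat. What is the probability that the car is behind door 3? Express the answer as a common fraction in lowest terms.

6/7

Consider each possible location of the car in turn.
If it is behind door 1 (prior 1/3): the host opened door 1, so this case is ruled out; weight (1/3)·0 = 0.
If it is behind door 2 (prior 1/3): door 3 is available but not opened, probability 1/6; weight (1/3)·(1/6) = 1/18.
If it is behind door 3 (prior 1/3): only door 1 is available, probability 1; weight (1/3)·1 = 1/3.
The weights sum to 7/18.
So P(the car behind door 3 | the host opened door 1) = (1/3) / (7/18) = 6/7.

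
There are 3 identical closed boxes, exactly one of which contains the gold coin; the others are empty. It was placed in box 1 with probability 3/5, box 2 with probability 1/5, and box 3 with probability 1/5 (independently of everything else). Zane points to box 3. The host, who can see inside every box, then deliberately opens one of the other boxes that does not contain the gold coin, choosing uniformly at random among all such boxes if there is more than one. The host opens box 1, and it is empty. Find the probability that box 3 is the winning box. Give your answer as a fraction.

1/3

Apply Bayes' rule, conditioning on where the gold coin actually is.
If it is in box 1 (prior 3/5): the host opened box 1, so this case is ruled out; weight (3/5)·0 = 0.
If it is in box 2 (prior 1/5): the host has no choice, probability 1; weight (1/5)·1 = 1/5.
If it is in box 3 (prior 1/5): the host has 2 equally likely choices, so probability 1/2; weight (1/5)·(1/2) = 1/10.
The weights sum to 3/10.
So P(the gold coin in box 3 | the host opened box 1) = (1/10) / (3/10) = 1/3.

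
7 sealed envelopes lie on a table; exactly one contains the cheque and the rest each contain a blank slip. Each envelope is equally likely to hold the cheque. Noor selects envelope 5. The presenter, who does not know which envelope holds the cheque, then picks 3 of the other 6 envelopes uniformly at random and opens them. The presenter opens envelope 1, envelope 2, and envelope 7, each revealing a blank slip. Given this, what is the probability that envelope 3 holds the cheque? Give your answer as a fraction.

1/4

Consider each possible location of the cheque in turn.
If it is in any of envelopes 1, 2, and 7 (prior 1/7 each): that envelope was opened and seen not to hold the prize — ruled out; weight (1/7)·0 = 0 each.
If it is in any of envelopes 3, 4, 5, and 6 (prior 1/7 each): the presenter picks exactly this set with probability 1/20 regardless, and none is the prize; weight (1/7)·(1/20) = 1/140 each.
The weights sum to 1/35.
So P(the cheque in envelope 3 | the presenter opened envelope 1, envelope 2, and envelope 7) = (1/140) / (1/35) = 1/4.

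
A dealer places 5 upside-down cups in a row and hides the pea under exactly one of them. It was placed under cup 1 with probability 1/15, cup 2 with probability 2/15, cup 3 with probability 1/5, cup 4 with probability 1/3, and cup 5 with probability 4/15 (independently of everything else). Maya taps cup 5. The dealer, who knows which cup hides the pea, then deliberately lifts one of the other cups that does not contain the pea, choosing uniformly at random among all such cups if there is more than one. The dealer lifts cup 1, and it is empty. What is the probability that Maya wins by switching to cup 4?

Apply Bayes' rule, conditioning on where the pea actually is.
If it is under cup 1 (prior 1/15): the dealer opened cup 1, so this case is ruled out; weight (1/15)·0 = 0.
If it is under cup 2 (prior 2/15): the dealer has 3 equally likely choices, so probability 1/3; weight (2/15)·(1/3) = 2/45.
If it is under cup 3 (prior 1/5): the dealer has 3 equally likely choices, so probability 1/3; weight (1/5)·(1/3) = 1/15.
If it is under cup 4 (prior 1/3): the dealer has 3 equally likely choices, so probability 1/3; weight (1/3)·(1/3) = 1/9.
If it is under cup 5 (prior 4/15): the dealer has 4 equally likely choices, so probability 1/4; weight (4/15)·(1/4) = 1/15.
The weights sum to 13/45.
So P(the pea under cup 4 | the dealer opened cup 1) = (1/9) / (13/45) = 5/13.

5/13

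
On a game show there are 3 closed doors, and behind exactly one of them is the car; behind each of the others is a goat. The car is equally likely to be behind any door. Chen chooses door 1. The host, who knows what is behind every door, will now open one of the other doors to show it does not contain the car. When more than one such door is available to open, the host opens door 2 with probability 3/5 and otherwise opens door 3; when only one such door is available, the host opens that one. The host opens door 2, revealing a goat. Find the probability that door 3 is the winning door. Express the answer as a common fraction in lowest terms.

Condition on the true location of the car.
If it is behind door 1 (prior 1/3): door 2 is available, opened with probability 3/5; weight (1/3)·(3/5) = 1/5.
If it is behind door 2 (prior 1/3): the host opened door 2, so this case is ruled out; weight (1/3)·0 = 0.
If it is behind door 3 (prior 1/3): only door 2 is available, probability 1; weight (1/3)·1 = 1/3.
The weights sum to 8/15.
So P(the car behind door 3 | the host opened door 2) = (1/3) / (8/15) = 5/8.

5/8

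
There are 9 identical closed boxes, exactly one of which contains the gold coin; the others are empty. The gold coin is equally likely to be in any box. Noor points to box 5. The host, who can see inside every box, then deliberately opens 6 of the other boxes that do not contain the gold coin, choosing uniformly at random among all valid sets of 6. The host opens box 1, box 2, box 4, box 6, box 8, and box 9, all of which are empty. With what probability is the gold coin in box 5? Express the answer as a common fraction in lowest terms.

Consider each possible location of the gold coin in turn.
If it is in any of boxes 1, 2, 4, 6, 8, and 9 (prior 1/9 each): that box was opened and seen not to hold the prize — ruled out; weight (1/9)·0 = 0 each.
If it is in either of boxes 3 and 7 (prior 1/9 each): the host has 7 equally likely choices, so probability 1/7; weight (1/9)·(1/7) = 1/63 each.
If it is in box 5 (prior 1/9): the host has 28 equally likely choices, so probability 1/28; weight (1/9)·(1/28) = 1/252.
The weights sum to 1/28.
So P(the gold coin in box 5 | the host opened box 1, box 2, box 4, box 6, box 8, and box 9) = (1/252) / (1/28) = 1/9.

1/9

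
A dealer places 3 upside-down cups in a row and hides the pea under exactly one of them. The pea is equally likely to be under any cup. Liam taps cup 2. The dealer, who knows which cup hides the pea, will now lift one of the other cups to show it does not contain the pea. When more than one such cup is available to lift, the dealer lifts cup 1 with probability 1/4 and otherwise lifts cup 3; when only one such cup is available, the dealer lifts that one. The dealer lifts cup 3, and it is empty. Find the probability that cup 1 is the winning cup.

Condition on the true location of the pea.
If it is under cup 1 (prior 1/3): only cup 3 is available, probability 1; weight (1/3)·1 = 1/3.
If it is under cup 2 (prior 1/3): cup 1 is available but not opened, probability 3/4; weight (1/3)·(3/4) = 1/4.
If it is under cup 3 (prior 1/3): the dealer opened cup 3, so this case is ruled out; weight (1/3)·0 = 0.
The weights sum to 7/12.
So P(the pea under cup 1 | the dealer opened cup 3) = (1/3) / (7/12) = 4/7.

4/7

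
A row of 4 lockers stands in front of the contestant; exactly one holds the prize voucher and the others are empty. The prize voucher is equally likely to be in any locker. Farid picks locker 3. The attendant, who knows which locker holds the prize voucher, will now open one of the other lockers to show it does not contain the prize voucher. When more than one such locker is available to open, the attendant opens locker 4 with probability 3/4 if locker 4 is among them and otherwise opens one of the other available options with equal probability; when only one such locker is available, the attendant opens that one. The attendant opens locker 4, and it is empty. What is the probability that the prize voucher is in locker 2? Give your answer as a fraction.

Condition on the true location of the prize voucher.
If it is in any of lockers 1, 2, and 3 (prior 1/4 each): locker 4 is available, opened with probability 3/4; weight (1/4)·(3/4) = 3/16 each.
If it is in locker 4 (prior 1/4): the attendant opened locker 4, so this case is ruled out; weight (1/4)·0 = 0.
The weights sum to 9/16.
So P(the prize voucher in locker 2 | the attendant opened locker 4) = (3/16) / (9/16) = 1/3.

1/3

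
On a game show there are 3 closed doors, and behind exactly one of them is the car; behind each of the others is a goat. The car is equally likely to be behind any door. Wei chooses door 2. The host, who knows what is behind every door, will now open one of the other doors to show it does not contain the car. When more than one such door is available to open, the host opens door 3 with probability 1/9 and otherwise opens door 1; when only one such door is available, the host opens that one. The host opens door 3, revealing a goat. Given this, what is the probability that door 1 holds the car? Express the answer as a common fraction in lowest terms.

9/10

Consider each possible location of the car in turn.
If it is behind door 1 (prior 1/3): only door 3 is available, probability 1; weight (1/3)·1 = 1/3.
If it is behind door 2 (prior 1/3): door 3 is available, opened with probability 1/9; weight (1/3)·(1/9) = 1/27.
If it is behind door 3 (prior 1/3): the host opened door 3, so this case is ruled out; weight (1/3)·0 = 0.
The weights sum to 10/27.
So P(the car behind door 1 | the host opened door 3) = (1/3) / (10/27) = 9/10.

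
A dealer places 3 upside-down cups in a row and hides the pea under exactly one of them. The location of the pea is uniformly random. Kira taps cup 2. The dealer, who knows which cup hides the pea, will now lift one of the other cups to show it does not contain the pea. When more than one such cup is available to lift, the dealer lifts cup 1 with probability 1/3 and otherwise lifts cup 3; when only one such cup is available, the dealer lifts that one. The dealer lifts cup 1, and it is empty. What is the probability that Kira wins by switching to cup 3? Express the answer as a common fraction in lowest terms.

Condition on the true location of the pea.
If it is under cup 1 (prior 1/3): the dealer opened cup 1, so this case is ruled out; weight (1/3)·0 = 0.
If it is under cup 2 (prior 1/3): cup 1 is available, opened with probability 1/3; weight (1/3)·(1/3) = 1/9.
If it is under cup 3 (prior 1/3): only cup 1 is available, probability 1; weight (1/3)·1 = 1/3.
The weights sum to 4/9.
So P(the pea under cup 3 | the dealer opened cup 1) = (1/3) / (4/9) = 3/4.

3/4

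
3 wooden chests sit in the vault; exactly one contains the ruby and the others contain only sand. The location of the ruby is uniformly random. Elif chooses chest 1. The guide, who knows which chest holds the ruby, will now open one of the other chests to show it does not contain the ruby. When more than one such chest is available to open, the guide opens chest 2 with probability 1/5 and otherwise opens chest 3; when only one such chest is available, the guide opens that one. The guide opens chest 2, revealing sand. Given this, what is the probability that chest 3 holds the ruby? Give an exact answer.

5/6

Consider each possible location of the ruby in turn.
If it is in chest 1 (prior 1/3): chest 2 is available, opened with probability 1/5; weight (1/3)·(1/5) = 1/15.
If it is in chest 2 (prior 1/3): the guide opened chest 2, so this case is ruled out; weight (1/3)·0 = 0.
If it is in chest 3 (prior 1/3): only chest 2 is available, probability 1; weight (1/3)·1 = 1/3.
The weights sum to 2/5.
So P(the ruby in chest 3 | the guide opened chest 2) = (1/3) / (2/5) = 5/6.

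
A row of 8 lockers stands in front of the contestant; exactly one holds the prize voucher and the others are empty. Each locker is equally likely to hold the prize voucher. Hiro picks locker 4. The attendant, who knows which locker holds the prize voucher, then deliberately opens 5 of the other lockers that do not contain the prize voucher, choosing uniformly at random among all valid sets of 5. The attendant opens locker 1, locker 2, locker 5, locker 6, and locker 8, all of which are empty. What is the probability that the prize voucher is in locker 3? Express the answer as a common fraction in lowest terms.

7/16

Condition on the true location of the prize voucher.
If it is in any of lockers 1, 2, 5, 6, and 8 (prior 1/8 each): that locker was opened and seen not to hold the prize — ruled out; weight (1/8)·0 = 0 each.
If it is in either of lockers 3 and 7 (prior 1/8 each): the attendant has 6 equally likely choices, so probability 1/6; weight (1/8)·(1/6) = 1/48 each.
If it is in locker 4 (prior 1/8): the attendant has 21 equally likely choices, so probability 1/21; weight (1/8)·(1/21) = 1/168.
The weights sum to 1/21.
So P(the prize voucher in locker 3 | the attendant opened locker 1, locker 2, locker 5, locker 6, and locker 8) = (1/48) / (1/21) = 7/16.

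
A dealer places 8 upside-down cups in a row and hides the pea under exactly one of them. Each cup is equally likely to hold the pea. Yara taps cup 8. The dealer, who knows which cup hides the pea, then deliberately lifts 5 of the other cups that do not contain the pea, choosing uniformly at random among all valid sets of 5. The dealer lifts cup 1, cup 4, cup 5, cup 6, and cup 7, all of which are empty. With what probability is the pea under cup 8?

Condition on the true location of the pea.
If it is under any of cups 1, 4, 5, 6, and 7 (prior 1/8 each): that cup was opened and seen not to hold the prize — ruled out; weight (1/8)·0 = 0 each.
If it is under either of cups 2 and 3 (prior 1/8 each): the dealer has 6 equally likely choices, so probability 1/6; weight (1/8)·(1/6) = 1/48 each.
If it is under cup 8 (prior 1/8): the dealer has 21 equally likely choices, so probability 1/21; weight (1/8)·(1/21) = 1/168.
The weights sum to 1/21.
So P(the pea under cup 8 | the dealer opened cup 1, cup 4, cup 5, cup 6, and cup 7) = (1/168) / (1/21) = 1/8.

1/8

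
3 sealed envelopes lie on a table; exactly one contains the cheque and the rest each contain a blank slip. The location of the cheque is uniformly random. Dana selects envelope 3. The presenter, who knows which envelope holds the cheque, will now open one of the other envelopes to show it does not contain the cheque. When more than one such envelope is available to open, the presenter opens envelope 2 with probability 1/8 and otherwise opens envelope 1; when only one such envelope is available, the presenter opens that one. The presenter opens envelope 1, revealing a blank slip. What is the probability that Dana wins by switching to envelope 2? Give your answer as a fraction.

Condition on the true location of the cheque.
If it is in envelope 1 (prior 1/3): the presenter opened envelope 1, so this case is ruled out; weight (1/3)·0 = 0.
If it is in envelope 2 (prior 1/3): only envelope 1 is available, probability 1; weight (1/3)·1 = 1/3.
If it is in envelope 3 (prior 1/3): envelope 2 is available but not opened, probability 7/8; weight (1/3)·(7/8) = 7/24.
The weights sum to 5/8.
So P(the cheque in envelope 2 | the presenter opened envelope 1) = (1/3) / (5/8) = 8/15.

8/15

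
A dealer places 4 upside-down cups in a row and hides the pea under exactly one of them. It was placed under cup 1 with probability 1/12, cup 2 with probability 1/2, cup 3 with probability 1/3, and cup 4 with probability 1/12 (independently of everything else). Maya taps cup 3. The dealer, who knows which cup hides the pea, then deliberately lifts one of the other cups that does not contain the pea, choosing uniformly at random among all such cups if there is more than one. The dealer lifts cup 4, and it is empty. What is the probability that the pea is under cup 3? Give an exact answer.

8/29

Condition on the true location of the pea.
If it is under cup 1 (prior 1/12): the dealer has 2 equally likely choices, so probability 1/2; weight (1/12)·(1/2) = 1/24.
If it is under cup 2 (prior 1/2): the dealer has 2 equally likely choices, so probability 1/2; weight (1/2)·(1/2) = 1/4.
If it is under cup 3 (prior 1/3): the dealer has 3 equally likely choices, so probability 1/3; weight (1/3)·(1/3) = 1/9.
If it is under cup 4 (prior 1/12): the dealer opened cup 4, so this case is ruled out; weight (1/12)·0 = 0.
The weights sum to 29/72.
So P(the pea under cup 3 | the dealer opened cup 4) = (1/9) / (29/72) = 8/29.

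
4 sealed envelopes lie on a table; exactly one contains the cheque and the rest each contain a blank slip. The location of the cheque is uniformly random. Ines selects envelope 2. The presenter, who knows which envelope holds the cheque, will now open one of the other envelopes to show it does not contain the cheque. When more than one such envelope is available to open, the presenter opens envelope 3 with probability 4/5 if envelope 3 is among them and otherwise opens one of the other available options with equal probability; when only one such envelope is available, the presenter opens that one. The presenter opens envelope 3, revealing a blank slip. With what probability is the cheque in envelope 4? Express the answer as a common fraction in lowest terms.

Condition on the true location of the cheque.
If it is in any of envelopes 1, 2, and 4 (prior 1/4 each): envelope 3 is available, opened with probability 4/5; weight (1/4)·(4/5) = 1/5 each.
If it is in envelope 3 (prior 1/4): the presenter opened envelope 3, so this case is ruled out; weight (1/4)·0 = 0.
The weights sum to 3/5.
So P(the cheque in envelope 4 | the presenter opened envelope 3) = (1/5) / (3/5) = 1/3.

1/3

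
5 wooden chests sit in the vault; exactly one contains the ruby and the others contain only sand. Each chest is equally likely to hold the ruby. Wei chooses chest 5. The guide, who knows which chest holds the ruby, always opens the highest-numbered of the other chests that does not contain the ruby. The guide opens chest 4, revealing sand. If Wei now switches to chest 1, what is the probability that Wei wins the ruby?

1/4

Apply Bayes' rule, conditioning on where the ruby actually is.
If it is in any of chests 1, 2, 3, and 5 (prior 1/5 each): chest 4 is the highest-numbered option available, probability 1; weight (1/5)·1 = 1/5 each.
If it is in chest 4 (prior 1/5): the guide opened chest 4, so this case is ruled out; weight (1/5)·0 = 0.
The weights sum to 4/5.
So P(the ruby in chest 1 | the guide opened chest 4) = (1/5) / (4/5) = 1/4.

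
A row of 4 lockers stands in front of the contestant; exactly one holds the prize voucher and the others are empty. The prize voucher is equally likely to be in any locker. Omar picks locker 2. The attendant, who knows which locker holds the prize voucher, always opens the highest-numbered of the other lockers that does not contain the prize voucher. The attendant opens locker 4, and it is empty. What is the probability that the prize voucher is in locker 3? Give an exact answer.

Consider each possible location of the prize voucher in turn.
If it is in any of lockers 1, 2, and 3 (prior 1/4 each): locker 4 is the highest-numbered option available, probability 1; weight (1/4)·1 = 1/4 each.
If it is in locker 4 (prior 1/4): the attendant opened locker 4, so this case is ruled out; weight (1/4)·0 = 0.
The weights sum to 3/4.
So P(the prize voucher in locker 3 | the attendant opened locker 4) = (1/4) / (3/4) = 1/3.

1/3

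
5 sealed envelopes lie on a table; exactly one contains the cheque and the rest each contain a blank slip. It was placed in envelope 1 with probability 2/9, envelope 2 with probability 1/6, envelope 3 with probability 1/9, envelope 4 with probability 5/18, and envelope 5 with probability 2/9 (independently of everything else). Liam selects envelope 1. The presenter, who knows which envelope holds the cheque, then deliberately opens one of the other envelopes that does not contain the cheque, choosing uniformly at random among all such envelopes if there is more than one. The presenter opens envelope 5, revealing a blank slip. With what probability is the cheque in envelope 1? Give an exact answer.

3/13

Condition on the true location of the cheque.
If it is in envelope 1 (prior 2/9): the presenter has 4 equally likely choices, so probability 1/4; weight (2/9)·(1/4) = 1/18.
If it is in envelope 2 (prior 1/6): the presenter has 3 equally likely choices, so probability 1/3; weight (1/6)·(1/3) = 1/18.
If it is in envelope 3 (prior 1/9): the presenter has 3 equally likely choices, so probability 1/3; weight (1/9)·(1/3) = 1/27.
If it is in envelope 4 (prior 5/18): the presenter has 3 equally likely choices, so probability 1/3; weight (5/18)·(1/3) = 5/54.
If it is in envelope 5 (prior 2/9): the presenter opened envelope 5, so this case is ruled out; weight (2/9)·0 = 0.
The weights sum to 13/54.
So P(the cheque in envelope 1 | the presenter opened envelope 5) = (1/18) / (13/54) = 3/13.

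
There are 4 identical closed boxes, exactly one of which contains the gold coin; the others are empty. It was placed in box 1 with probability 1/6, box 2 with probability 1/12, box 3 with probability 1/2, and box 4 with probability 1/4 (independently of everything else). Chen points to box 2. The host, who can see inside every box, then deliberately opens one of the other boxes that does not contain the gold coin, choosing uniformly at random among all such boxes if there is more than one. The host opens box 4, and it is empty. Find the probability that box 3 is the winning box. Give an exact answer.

Consider each possible location of the gold coin in turn.
If it is in box 1 (prior 1/6): the host has 2 equally likely choices, so probability 1/2; weight (1/6)·(1/2) = 1/12.
If it is in box 2 (prior 1/12): the host has 3 equally likely choices, so probability 1/3; weight (1/12)·(1/3) = 1/36.
If it is in box 3 (prior 1/2): the host has 2 equally likely choices, so probability 1/2; weight (1/2)·(1/2) = 1/4.
If it is in box 4 (prior 1/4): the host opened box 4, so this case is ruled out; weight (1/4)·0 = 0.
The weights sum to 13/36.
So P(the gold coin in box 3 | the host opened box 4) = (1/4) / (13/36) = 9/13.

9/13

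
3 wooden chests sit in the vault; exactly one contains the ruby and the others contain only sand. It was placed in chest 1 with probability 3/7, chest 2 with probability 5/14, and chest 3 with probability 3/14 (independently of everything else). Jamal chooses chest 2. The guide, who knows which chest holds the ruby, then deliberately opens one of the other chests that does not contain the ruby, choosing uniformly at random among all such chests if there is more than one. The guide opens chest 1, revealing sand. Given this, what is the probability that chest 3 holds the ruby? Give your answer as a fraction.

Apply Bayes' rule, conditioning on where the ruby actually is.
If it is in chest 1 (prior 3/7): the guide opened chest 1, so this case is ruled out; weight (3/7)·0 = 0.
If it is in chest 2 (prior 5/14): the guide has 2 equally likely choices, so probability 1/2; weight (5/14)·(1/2) = 5/28.
If it is in chest 3 (prior 3/14): the guide has no choice, probability 1; weight (3/14)·1 = 3/14.
The weights sum to 11/28.
So P(the ruby in chest 3 | the guide opened chest 1) = (3/14) / (11/28) = 6/11.

6/11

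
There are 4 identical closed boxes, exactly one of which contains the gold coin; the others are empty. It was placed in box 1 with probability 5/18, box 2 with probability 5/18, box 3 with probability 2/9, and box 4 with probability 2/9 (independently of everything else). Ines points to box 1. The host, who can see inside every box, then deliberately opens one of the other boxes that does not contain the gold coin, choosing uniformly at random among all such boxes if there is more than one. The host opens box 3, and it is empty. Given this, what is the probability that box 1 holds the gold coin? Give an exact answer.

10/37

Consider each possible location of the gold coin in turn.
If it is in box 1 (prior 5/18): the host has 3 equally likely choices, so probability 1/3; weight (5/18)·(1/3) = 5/54.
If it is in box 2 (prior 5/18): the host has 2 equally likely choices, so probability 1/2; weight (5/18)·(1/2) = 5/36.
If it is in box 3 (prior 2/9): the host opened box 3, so this case is ruled out; weight (2/9)·0 = 0.
If it is in box 4 (prior 2/9): the host has 2 equally likely choices, so probability 1/2; weight (2/9)·(1/2) = 1/9.
The weights sum to 37/108.
So P(the gold coin in box 1 | the host opened box 3) = (5/54) / (37/108) = 10/37.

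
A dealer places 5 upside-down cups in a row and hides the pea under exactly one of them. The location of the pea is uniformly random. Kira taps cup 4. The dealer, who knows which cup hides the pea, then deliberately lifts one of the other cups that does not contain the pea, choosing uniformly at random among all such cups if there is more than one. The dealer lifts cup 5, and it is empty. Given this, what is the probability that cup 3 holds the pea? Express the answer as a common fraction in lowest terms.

Consider each possible location of the pea in turn.
If it is under any of cups 1, 2, and 3 (prior 1/5 each): the dealer has 3 equally likely choices, so probability 1/3; weight (1/5)·(1/3) = 1/15 each.
If it is under cup 4 (prior 1/5): the dealer has 4 equally likely choices, so probability 1/4; weight (1/5)·(1/4) = 1/20.
If it is under cup 5 (prior 1/5): the dealer opened cup 5, so this case is ruled out; weight (1/5)·0 = 0.
The weights sum to 1/4.
So P(the pea under cup 3 | the dealer opened cup 5) = (1/15) / (1/4) = 4/15.

4/15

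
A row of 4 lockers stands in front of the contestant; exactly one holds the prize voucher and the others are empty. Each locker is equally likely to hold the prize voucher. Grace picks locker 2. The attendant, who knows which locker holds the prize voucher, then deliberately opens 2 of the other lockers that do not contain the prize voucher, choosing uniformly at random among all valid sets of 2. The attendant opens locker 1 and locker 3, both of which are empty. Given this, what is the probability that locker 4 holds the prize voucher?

Apply Bayes' rule, conditioning on where the prize voucher actually is.
If it is in either of lockers 1 and 3 (prior 1/4 each): that locker was opened and seen not to hold the prize — ruled out; weight (1/4)·0 = 0 each.
If it is in locker 2 (prior 1/4): the attendant has 3 equally likely choices, so probability 1/3; weight (1/4)·(1/3) = 1/12.
If it is in locker 4 (prior 1/4): the attendant has no choice, probability 1; weight (1/4)·1 = 1/4.
The weights sum to 1/3.
So P(the prize voucher in locker 4 | the attendant opened locker 1 and locker 3) = (1/4) / (1/3) = 3/4.

3/4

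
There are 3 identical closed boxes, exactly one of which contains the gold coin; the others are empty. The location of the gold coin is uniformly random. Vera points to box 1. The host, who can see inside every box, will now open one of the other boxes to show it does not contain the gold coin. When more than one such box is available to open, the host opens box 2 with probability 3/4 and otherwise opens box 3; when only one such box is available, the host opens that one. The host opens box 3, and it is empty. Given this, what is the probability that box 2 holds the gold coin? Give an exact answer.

Consider each possible location of the gold coin in turn.
If it is in box 1 (prior 1/3): box 2 is available but not opened, probability 1/4; weight (1/3)·(1/4) = 1/12.
If it is in box 2 (prior 1/3): only box 3 is available, probability 1; weight (1/3)·1 = 1/3.
If it is in box 3 (prior 1/3): the host opened box 3, so this case is ruled out; weight (1/3)·0 = 0.
The weights sum to 5/12.
So P(the gold coin in box 2 | the host opened box 3) = (1/3) / (5/12) = 4/5.

4/5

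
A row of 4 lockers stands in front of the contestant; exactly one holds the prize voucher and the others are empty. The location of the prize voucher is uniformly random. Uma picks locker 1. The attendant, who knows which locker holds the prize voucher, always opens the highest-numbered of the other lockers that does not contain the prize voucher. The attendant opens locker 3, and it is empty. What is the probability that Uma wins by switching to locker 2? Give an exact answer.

0

Condition on the true location of the prize voucher.
If it is in either of lockers 1 and 2 (prior 1/4 each): the attendant would have opened locker 4 instead, probability 0; weight (1/4)·0 = 0 each.
If it is in locker 3 (prior 1/4): the attendant opened locker 3, so this case is ruled out; weight (1/4)·0 = 0.
If it is in locker 4 (prior 1/4): locker 3 is the highest-numbered option available, probability 1; weight (1/4)·1 = 1/4.
The weights sum to 1/4.
So P(the prize voucher in locker 2 | the attendant opened locker 3) = 0 / (1/4) = 0.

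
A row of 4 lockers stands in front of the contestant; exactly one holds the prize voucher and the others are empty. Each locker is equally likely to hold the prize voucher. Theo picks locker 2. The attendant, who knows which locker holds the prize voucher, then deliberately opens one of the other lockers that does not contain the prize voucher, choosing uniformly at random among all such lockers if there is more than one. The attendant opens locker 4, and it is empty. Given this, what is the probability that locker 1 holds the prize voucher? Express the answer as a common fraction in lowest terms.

Apply Bayes' rule, conditioning on where the prize voucher actually is.
If it is in either of lockers 1 and 3 (prior 1/4 each): the attendant has 2 equally likely choices, so probability 1/2; weight (1/4)·(1/2) = 1/8 each.
If it is in locker 2 (prior 1/4): the attendant has 3 equally likely choices, so probability 1/3; weight (1/4)·(1/3) = 1/12.
If it is in locker 4 (prior 1/4): the attendant opened locker 4, so this case is ruled out; weight (1/4)·0 = 0.
The weights sum to 1/3.
So P(the prize voucher in locker 1 | the attendant opened locker 4) = (1/8) / (1/3) = 3/8.

3/8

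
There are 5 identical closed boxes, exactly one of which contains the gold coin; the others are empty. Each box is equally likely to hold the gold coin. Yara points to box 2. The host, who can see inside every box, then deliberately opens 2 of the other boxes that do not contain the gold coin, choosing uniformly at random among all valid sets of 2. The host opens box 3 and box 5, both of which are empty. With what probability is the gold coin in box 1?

Consider each possible location of the gold coin in turn.
If it is in either of boxes 1 and 4 (prior 1/5 each): the host has 3 equally likely choices, so probability 1/3; weight (1/5)·(1/3) = 1/15 each.
If it is in box 2 (prior 1/5): the host has 6 equally likely choices, so probability 1/6; weight (1/5)·(1/6) = 1/30.
If it is in either of boxes 3 and 5 (prior 1/5 each): that box was opened and seen not to hold the prize — ruled out; weight (1/5)·0 = 0 each.
The weights sum to 1/6.
So P(the gold coin in box 1 | the host opened box 3 and box 5) = (1/15) / (1/6) = 2/5.

2/5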